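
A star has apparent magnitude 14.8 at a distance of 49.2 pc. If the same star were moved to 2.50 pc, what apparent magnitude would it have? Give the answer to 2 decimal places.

Flux ∝ 1/d², so Δm = 5 log₁₀(d₂/d₁) = 5 log₁₀(2.50/49.2) = -6.470
m₂ = m₁ + Δm = 14.8 + (-6.470) = 8.330

m ≈ 8.33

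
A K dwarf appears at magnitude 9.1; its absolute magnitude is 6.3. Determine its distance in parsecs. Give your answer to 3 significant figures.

Distance modulus: m − M = 9.1 − (6.3) = 2.800
m − M = 5 log₁₀ d − 5
log₁₀ d = (m − M)/5 + 1 = 1.5600
d = 10^1.5600 = 36.31 pc

d ≈ 36.3 pc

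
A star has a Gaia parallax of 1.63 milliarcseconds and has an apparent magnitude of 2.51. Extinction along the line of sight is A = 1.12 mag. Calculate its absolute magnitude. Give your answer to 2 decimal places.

p = 1.63 mas = 1.63×10^-3″ → d = 1/p = 613.5 pc
5 log₁₀(d/10 pc) = 5 log₁₀(613.5) − 5 = 8.939
M = m − 5 log₁₀(d/10) − A = 2.51 − 8.939 − 1.12 = -7.549

M ≈ -7.55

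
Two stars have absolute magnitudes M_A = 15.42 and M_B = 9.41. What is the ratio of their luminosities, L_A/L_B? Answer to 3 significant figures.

L_A/L_B ≈ 3.94×10^-3

ΔM = M_A − M_B = 6.01
L_A/L_B = 10^(−0.4 ΔM) = 10^-2.404 = 3.945×10^-3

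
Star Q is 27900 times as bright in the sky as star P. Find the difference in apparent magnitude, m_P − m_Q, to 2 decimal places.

Pogson: Δm = −2.5 log₁₀(ratio) = −2.5 log₁₀(27900) = −2.5 × 4.4456 = -11.114
Star Q is brighter so has the smaller magnitude: m_P − m_Q is positive.

m_P − m_Q ≈ 11.11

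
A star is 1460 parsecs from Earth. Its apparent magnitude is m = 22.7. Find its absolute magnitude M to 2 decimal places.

M ≈ 11.88

5 log₁₀(d/10 pc) = 5 log₁₀(1460) − 5 = 10.822
M = m − 5 log₁₀(d/10) = 22.7 − 10.822 = 11.878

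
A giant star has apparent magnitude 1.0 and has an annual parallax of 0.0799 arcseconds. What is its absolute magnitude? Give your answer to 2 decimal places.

d = 1/p = 1/0.0799″ = 12.52 pc
5 log₁₀(d/10 pc) = 5 log₁₀(12.52) − 5 = 0.487
M = m − 5 log₁₀(d/10) = 1.0 − 0.487 = 0.513

M ≈ 0.51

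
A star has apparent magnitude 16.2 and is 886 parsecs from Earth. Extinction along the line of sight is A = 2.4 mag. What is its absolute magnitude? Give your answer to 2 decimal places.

M ≈ 4.06

5 log₁₀(d/10 pc) = 5 log₁₀(886.0) − 5 = 9.737
M = m − 5 log₁₀(d/10) − A = 16.2 − 9.737 − 2.4 = 4.063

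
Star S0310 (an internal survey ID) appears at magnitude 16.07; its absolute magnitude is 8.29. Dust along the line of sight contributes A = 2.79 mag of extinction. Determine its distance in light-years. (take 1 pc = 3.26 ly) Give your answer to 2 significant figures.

d ≈ 320 ly

m − M = 5 log₁₀(d/10 pc) + A  ⇒  16.07 − (8.29) − 2.79 = 5 log₁₀(d/10)
4.990 = 5 log₁₀(d/10)
log₁₀ d = (m − M − A)/5 + 1 = 1.9980
d = 10^1.9980 = 99.54 pc
= 324.5 ly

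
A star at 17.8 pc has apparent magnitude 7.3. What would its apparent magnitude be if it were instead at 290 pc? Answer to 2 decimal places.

Flux ∝ 1/d², so Δm = 5 log₁₀(d₂/d₁) = 5 log₁₀(290/17.8) = 6.060
m₂ = m₁ + Δm = 7.3 + (6.060) = 13.360

m ≈ 13.36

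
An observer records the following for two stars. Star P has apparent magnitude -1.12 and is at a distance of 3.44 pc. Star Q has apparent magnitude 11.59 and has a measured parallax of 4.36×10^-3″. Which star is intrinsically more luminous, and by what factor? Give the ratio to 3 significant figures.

Star P: M = m − 5 log₁₀ d + 5 = -1.12 − 5·0.5366 + 5 = 1.197
Star Q: d = 1/p = 1/4.36×10^-3″ = 229.4 pc
Star Q: M = m − 5 log₁₀ d + 5 = 11.59 − 5·2.3605 + 5 = 4.787
ΔM = M_P − M_Q = 1.197 − (4.787) = -3.590; smaller M is more luminous → Star P.
L ratio = 10^(0.4 |ΔM|) = 10^1.436 = 27.30

Star P is more luminous, by a factor of 27.3.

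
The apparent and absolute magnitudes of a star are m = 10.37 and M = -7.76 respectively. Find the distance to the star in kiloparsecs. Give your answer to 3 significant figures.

d ≈ 42.3 kpc

Distance modulus: m − M = 10.37 − (-7.76) = 18.130
m − M = 5 log₁₀ d − 5
log₁₀ d = (m − M)/5 + 1 = 4.6260
d = 10^4.6260 = 42270 pc
= 42.27 kpc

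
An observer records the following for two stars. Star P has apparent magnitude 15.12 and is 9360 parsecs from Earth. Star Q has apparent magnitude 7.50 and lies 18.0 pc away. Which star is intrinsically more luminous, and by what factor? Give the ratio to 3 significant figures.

Star P: M = m − 5 log₁₀ d + 5 = 15.12 − 5·3.9713 + 5 = 0.264
Star Q: M = m − 5 log₁₀ d + 5 = 7.50 − 5·1.2553 + 5 = 6.224
ΔM = M_P − M_Q = 0.264 − (6.224) = -5.960; smaller M is more luminous → Star P.
L ratio = 10^(0.4 |ΔM|) = 10^2.384 = 242.1

Star P is more luminous, by a factor of 242.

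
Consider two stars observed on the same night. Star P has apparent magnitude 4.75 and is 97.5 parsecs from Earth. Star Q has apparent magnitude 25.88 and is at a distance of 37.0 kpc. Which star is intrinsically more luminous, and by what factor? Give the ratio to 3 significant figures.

Star P is more luminous, by a factor of 1970.

Star P: M = m − 5 log₁₀ d + 5 = 4.75 − 5·1.9890 + 5 = -0.195
Star Q: d = 37.0 kpc = 37000 pc
Star Q: M = m − 5 log₁₀ d + 5 = 25.88 − 5·4.5682 + 5 = 8.039
ΔM = M_P − M_Q = -0.195 − (8.039) = -8.234; smaller M is more luminous → Star P.
L ratio = 10^(0.4 |ΔM|) = 10^3.294 = 1966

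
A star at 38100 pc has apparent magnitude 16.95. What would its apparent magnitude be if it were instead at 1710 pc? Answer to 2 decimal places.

m ≈ 10.21

Flux ∝ 1/d², so Δm = 5 log₁₀(d₂/d₁) = 5 log₁₀(1710/38100) = -6.740
m₂ = m₁ + Δm = 16.95 + (-6.740) = 10.210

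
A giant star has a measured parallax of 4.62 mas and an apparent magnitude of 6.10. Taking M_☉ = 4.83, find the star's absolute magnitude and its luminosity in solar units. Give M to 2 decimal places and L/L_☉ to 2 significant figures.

d = 1/p = 1000/4.62 mas = 216.5 pc
M = m − 5 log₁₀ d + 5 = 6.10 − 5·2.3354 + 5 = -0.577
M − M_☉ = -0.577 − 4.83 = -5.407
L/L_☉ = 10^(−0.4 × -5.407) = 145.5

M ≈ -0.58; L/L_☉ ≈ 150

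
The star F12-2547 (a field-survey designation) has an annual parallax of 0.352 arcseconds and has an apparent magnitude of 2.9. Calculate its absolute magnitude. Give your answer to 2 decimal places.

d = 1/p = 1/0.352″ = 2.841 pc
5 log₁₀(d/10 pc) = 5 log₁₀(2.841) − 5 = -2.733
M = m − 5 log₁₀(d/10) = 2.9 + 2.733 = 5.633

M ≈ 5.63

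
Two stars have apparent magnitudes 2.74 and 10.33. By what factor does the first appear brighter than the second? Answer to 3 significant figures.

1090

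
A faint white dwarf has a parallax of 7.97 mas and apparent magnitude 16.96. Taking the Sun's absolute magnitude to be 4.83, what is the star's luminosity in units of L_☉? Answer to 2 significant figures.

L/L_☉ ≈ 2.2×10^-3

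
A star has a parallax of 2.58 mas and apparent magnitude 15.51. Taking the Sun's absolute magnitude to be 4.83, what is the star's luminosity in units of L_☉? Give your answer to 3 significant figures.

L/L_☉ ≈ 0.0803

d = 1/p = 1000/2.58 mas = 387.6 pc
M = m − 5 log₁₀ d + 5 = 15.51 − 5·2.5884 + 5 = 7.568
M − M_☉ = 7.568 − 4.83 = 2.738
L/L_☉ = 10^(−0.4 × 2.738) = 0.08031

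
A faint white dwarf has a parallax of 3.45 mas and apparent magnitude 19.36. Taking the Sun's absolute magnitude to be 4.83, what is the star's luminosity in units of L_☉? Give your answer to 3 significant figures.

d = 1/p = 1000/3.45 mas = 289.9 pc
M = m − 5 log₁₀ d + 5 = 19.36 − 5·2.4622 + 5 = 12.049
M − M_☉ = 12.049 − 4.83 = 7.219
L/L_☉ = 10^(−0.4 × 7.219) = 1.295×10^-3

L/L_☉ ≈ 1.30×10^-3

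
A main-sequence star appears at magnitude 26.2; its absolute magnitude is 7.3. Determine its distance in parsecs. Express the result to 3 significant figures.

Distance modulus: m − M = 26.2 − (7.3) = 18.900
m − M = 5 log₁₀ d − 5
log₁₀ d = (m − M)/5 + 1 = 4.7800
d = 10^4.7800 = 60260 pc

d ≈ 60300 pc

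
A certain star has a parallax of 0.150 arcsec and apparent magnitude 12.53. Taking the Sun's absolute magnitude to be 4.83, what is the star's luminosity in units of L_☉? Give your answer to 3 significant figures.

L/L_☉ ≈ 3.70×10^-4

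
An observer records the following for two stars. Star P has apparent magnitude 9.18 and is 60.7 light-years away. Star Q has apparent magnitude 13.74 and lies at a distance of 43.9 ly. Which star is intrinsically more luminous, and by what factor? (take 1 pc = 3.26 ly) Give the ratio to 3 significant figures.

Star P is more luminous, by a factor of 127.

Star P: d = 60.7 ly / 3.26 = 18.62 pc
Star P: M = m − 5 log₁₀ d + 5 = 9.18 − 5·1.2700 + 5 = 7.830
Star Q: d = 43.9 ly / 3.26 = 13.47 pc
Star Q: M = m − 5 log₁₀ d + 5 = 13.74 − 5·1.1292 + 5 = 13.094
ΔM = M_P − M_Q = 7.830 − (13.094) = -5.264; smaller M is more luminous → Star P.
L ratio = 10^(0.4 |ΔM|) = 10^2.105 = 127.5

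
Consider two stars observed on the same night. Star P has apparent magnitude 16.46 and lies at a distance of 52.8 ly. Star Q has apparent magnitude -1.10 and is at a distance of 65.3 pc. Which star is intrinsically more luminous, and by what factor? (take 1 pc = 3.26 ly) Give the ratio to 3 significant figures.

Star P: d = 52.8 ly / 3.26 = 16.20 pc
Star P: M = m − 5 log₁₀ d + 5 = 16.46 − 5·1.2094 + 5 = 15.413
Star Q: M = m − 5 log₁₀ d + 5 = -1.10 − 5·1.8149 + 5 = -5.175
ΔM = M_P − M_Q = 15.413 − (-5.175) = 20.587; smaller M is more luminous → Star Q.
L ratio = 10^(0.4 |ΔM|) = 10^8.235 = 1.718×10^8

Star Q is more luminous, by a factor of 1.72×10^8.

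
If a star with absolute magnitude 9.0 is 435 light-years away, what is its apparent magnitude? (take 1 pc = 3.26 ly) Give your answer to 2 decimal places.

d = 435 ly / 3.26 = 133.4 pc
m = M + 5 log₁₀ d − 5 = 9.0 + 5·2.1253 − 5 = 14.626

m ≈ 14.63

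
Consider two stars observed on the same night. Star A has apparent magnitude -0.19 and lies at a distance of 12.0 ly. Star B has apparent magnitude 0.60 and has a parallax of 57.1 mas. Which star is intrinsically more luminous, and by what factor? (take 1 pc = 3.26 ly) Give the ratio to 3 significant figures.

Star A: d = 12.0 ly / 3.26 = 3.681 pc
Star A: M = m − 5 log₁₀ d + 5 = -0.19 − 5·0.5660 + 5 = 1.980
Star B: p = 57.1 mas = 0.0571″ → d = 1/p = 17.51 pc
Star B: M = m − 5 log₁₀ d + 5 = 0.60 − 5·1.2434 + 5 = -0.617
ΔM = M_A − M_B = 1.980 − (-0.617) = 2.597; smaller M is more luminous → Star B.
L ratio = 10^(0.4 |ΔM|) = 10^1.039 = 10.93

Star B is more luminous, by a factor of 10.9.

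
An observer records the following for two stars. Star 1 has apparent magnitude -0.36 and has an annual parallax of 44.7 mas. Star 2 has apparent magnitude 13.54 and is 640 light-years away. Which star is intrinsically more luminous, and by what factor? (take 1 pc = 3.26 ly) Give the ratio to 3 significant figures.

Star 1: p = 44.7 mas = 0.0447″ → d = 1/p = 22.37 pc
Star 1: M = m − 5 log₁₀ d + 5 = -0.36 − 5·1.3497 + 5 = -2.108
Star 2: d = 640 ly / 3.26 = 196.3 pc
Star 2: M = m − 5 log₁₀ d + 5 = 13.54 − 5·2.2930 + 5 = 7.075
ΔM = M_1 − M_2 = -2.108 − (7.075) = -9.184; smaller M is more luminous → Star 1.
L ratio = 10^(0.4 |ΔM|) = 10^3.673 = 4715

Star 1 is more luminous, by a factor of 4710.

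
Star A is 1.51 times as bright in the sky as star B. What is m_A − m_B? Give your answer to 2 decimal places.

m_A − m_B ≈ -0.45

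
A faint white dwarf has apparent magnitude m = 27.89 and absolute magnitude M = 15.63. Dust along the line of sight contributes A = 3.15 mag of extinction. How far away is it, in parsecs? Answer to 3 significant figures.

m − M = 5 log₁₀(d/10 pc) + A  ⇒  27.89 − (15.63) − 3.15 = 5 log₁₀(d/10)
9.110 = 5 log₁₀(d/10)
log₁₀ d = (m − M − A)/5 + 1 = 2.8220
d = 10^2.8220 = 663.7 pc

d ≈ 664 pc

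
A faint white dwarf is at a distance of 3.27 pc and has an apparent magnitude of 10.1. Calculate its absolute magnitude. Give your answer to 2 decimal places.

5 log₁₀(d/10 pc) = 5 log₁₀(3.270) − 5 = -2.427
M = m − 5 log₁₀(d/10) = 10.1 + 2.427 = 12.527

M ≈ 12.53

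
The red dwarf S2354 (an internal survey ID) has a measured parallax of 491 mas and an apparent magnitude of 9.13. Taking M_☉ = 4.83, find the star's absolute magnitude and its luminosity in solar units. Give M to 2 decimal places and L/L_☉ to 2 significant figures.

d = 1/p = 1000/491 mas = 2.037 pc
M = m − 5 log₁₀ d + 5 = 9.13 − 5·0.3089 + 5 = 12.585
M − M_☉ = 12.585 − 4.83 = 7.755
L/L_☉ = 10^(−0.4 × 7.755) = 7.904×10^-4

M ≈ 12.59; L/L_☉ ≈ 7.9×10^-4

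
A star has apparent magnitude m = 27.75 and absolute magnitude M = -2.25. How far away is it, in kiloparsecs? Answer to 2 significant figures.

d ≈ 10000 kpc

Distance modulus: m − M = 27.75 − (-2.25) = 30.000
m − M = 5 log₁₀ d − 5
log₁₀ d = (m − M)/5 + 1 = 7.0000
d = 10^7.0000 = 1.000×10^7 pc
= 10000 kpc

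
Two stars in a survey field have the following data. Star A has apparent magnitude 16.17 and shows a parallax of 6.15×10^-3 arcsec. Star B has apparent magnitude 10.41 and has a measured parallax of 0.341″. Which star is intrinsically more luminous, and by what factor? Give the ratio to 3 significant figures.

Star A is more luminous, by a factor of 15.3.

Star A: d = 1/p = 1/6.15×10^-3″ = 162.6 pc
Star A: M = m − 5 log₁₀ d + 5 = 16.17 − 5·2.2111 + 5 = 10.114
Star B: d = 1/p = 1/0.341″ = 2.933 pc
Star B: M = m − 5 log₁₀ d + 5 = 10.41 − 5·0.4672 + 5 = 13.074
ΔM = M_A − M_B = 10.114 − (13.074) = -2.959; smaller M is more luminous → Star A.
L ratio = 10^(0.4 |ΔM|) = 10^1.184 = 15.27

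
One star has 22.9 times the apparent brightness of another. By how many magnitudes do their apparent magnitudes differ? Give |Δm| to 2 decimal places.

Pogson: Δm = −2.5 log₁₀(ratio) = −2.5 log₁₀(22.9) = −2.5 × 1.3598 = -3.400

|Δm| ≈ 3.40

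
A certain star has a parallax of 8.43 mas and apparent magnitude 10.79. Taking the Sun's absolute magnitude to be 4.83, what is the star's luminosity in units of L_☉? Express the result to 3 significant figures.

d = 1/p = 1000/8.43 mas = 118.6 pc
M = m − 5 log₁₀ d + 5 = 10.79 − 5·2.0742 + 5 = 5.419
M − M_☉ = 5.419 − 4.83 = 0.589
L/L_☉ = 10^(−0.4 × 0.589) = 0.5812

L/L_☉ ≈ 0.581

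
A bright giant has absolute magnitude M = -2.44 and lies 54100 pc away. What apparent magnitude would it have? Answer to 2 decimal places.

m = M + 5 log₁₀ d − 5 = -2.44 + 5·4.7332 − 5 = 16.226

m ≈ 16.23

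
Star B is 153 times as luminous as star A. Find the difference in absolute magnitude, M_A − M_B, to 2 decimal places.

M_A − M_B ≈ 5.46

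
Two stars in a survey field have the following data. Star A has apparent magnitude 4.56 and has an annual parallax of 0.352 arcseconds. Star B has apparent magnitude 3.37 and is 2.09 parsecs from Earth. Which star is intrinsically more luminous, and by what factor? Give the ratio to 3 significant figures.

Star A: d = 1/p = 1/0.352″ = 2.841 pc
Star A: M = m − 5 log₁₀ d + 5 = 4.56 − 5·0.4535 + 5 = 7.293
Star B: M = m − 5 log₁₀ d + 5 = 3.37 − 5·0.3201 + 5 = 6.769
ΔM = M_A − M_B = 7.293 − (6.769) = 0.523; smaller M is more luminous → Star B.
L ratio = 10^(0.4 |ΔM|) = 10^0.209 = 1.619

Star B is more luminous, by a factor of 1.62.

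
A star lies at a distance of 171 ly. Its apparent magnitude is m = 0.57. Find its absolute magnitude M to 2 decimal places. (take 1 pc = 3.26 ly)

M ≈ -3.03

d = 171 ly / 3.26 = 52.45 pc
5 log₁₀(d/10 pc) = 5 log₁₀(52.45) − 5 = 3.599
M = m − 5 log₁₀(d/10) = 0.57 − 3.599 = -3.029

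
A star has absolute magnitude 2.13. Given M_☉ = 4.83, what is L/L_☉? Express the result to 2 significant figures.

L/L_☉ ≈ 12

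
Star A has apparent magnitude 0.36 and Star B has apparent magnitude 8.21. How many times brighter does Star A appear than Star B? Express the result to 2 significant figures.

1400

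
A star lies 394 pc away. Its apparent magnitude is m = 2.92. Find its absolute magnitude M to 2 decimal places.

M ≈ -5.06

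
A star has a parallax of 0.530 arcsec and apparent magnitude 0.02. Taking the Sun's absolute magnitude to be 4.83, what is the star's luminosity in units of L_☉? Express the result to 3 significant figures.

d = 1/p = 1/0.530″ = 1.887 pc
M = m − 5 log₁₀ d + 5 = 0.02 − 5·0.2757 + 5 = 3.641
M − M_☉ = 3.641 − 4.83 = -1.189
L/L_☉ = 10^(−0.4 × -1.189) = 2.988

L/L_☉ ≈ 2.99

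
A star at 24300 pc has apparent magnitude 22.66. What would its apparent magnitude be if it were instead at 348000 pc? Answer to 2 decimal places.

Flux ∝ 1/d², so Δm = 5 log₁₀(d₂/d₁) = 5 log₁₀(348000/24300) = 5.780
m₂ = m₁ + Δm = 22.66 + (5.780) = 28.440

m ≈ 28.44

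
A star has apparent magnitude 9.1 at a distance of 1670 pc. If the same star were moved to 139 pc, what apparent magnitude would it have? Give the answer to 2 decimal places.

m ≈ 3.70

Flux ∝ 1/d², so Δm = 5 log₁₀(d₂/d₁) = 5 log₁₀(139/1670) = -5.399
m₂ = m₁ + Δm = 9.1 + (-5.399) = 3.701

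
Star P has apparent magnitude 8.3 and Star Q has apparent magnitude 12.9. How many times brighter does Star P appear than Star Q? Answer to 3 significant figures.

Magnitude difference = -4.6
Flux ratio = 10^(−0.4 Δm) = 10^(−0.4 × -4.6) = 10^1.840 = 69.18

69.2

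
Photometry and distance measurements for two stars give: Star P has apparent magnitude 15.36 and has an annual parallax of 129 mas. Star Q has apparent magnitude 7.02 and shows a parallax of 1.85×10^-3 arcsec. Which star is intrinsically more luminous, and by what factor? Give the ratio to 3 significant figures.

Star P: p = 129 mas = 0.129″ → d = 1/p = 7.752 pc
Star P: M = m − 5 log₁₀ d + 5 = 15.36 − 5·0.8894 + 5 = 15.913
Star Q: d = 1/p = 1/1.85×10^-3″ = 540.5 pc
Star Q: M = m − 5 log₁₀ d + 5 = 7.02 − 5·2.7328 + 5 = -1.644
ΔM = M_P − M_Q = 15.913 − (-1.644) = 17.557; smaller M is more luminous → Star Q.
L ratio = 10^(0.4 |ΔM|) = 10^7.023 = 1.054×10^7

Star Q is more luminous, by a factor of 1.05×10^7.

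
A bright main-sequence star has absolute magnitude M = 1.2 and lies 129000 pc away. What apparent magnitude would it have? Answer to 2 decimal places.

m = M + 5 log₁₀ d − 5 = 1.2 + 5·5.1106 − 5 = 21.753

m ≈ 21.75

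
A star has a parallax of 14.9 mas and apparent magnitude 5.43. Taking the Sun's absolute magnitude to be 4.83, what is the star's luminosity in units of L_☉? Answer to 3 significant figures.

d = 1/p = 1000/14.9 mas = 67.11 pc
M = m − 5 log₁₀ d + 5 = 5.43 − 5·1.8268 + 5 = 1.296
M − M_☉ = 1.296 − 4.83 = -3.534
L/L_☉ = 10^(−0.4 × -3.534) = 25.92

L/L_☉ ≈ 25.9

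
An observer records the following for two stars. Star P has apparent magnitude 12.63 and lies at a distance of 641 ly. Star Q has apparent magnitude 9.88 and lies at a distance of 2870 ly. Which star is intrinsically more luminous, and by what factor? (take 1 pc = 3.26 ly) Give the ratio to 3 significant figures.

Star P: d = 641 ly / 3.26 = 196.6 pc
Star P: M = m − 5 log₁₀ d + 5 = 12.63 − 5·2.2936 + 5 = 6.162
Star Q: d = 2870 ly / 3.26 = 880.4 pc
Star Q: M = m − 5 log₁₀ d + 5 = 9.88 − 5·2.9447 + 5 = 0.157
ΔM = M_P − M_Q = 6.162 − (0.157) = 6.005; smaller M is more luminous → Star Q.
L ratio = 10^(0.4 |ΔM|) = 10^2.402 = 252.4

Star Q is more luminous, by a factor of 252.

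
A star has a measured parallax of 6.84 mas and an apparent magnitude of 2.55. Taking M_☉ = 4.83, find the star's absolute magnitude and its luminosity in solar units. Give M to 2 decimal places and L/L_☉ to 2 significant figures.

M ≈ -3.27; L/L_☉ ≈ 1700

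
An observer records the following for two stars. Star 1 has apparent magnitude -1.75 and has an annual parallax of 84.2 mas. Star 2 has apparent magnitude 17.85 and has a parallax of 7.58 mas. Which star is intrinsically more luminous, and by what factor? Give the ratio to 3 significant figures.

Star 1: p = 84.2 mas = 0.0842″ → d = 1/p = 11.88 pc
Star 1: M = m − 5 log₁₀ d + 5 = -1.75 − 5·1.0747 + 5 = -2.123
Star 2: p = 7.58 mas = 7.58×10^-3″ → d = 1/p = 131.9 pc
Star 2: M = m − 5 log₁₀ d + 5 = 17.85 − 5·2.1203 + 5 = 12.248
ΔM = M_1 − M_2 = -2.123 − (12.248) = -14.372; smaller M is more luminous → Star 1.
L ratio = 10^(0.4 |ΔM|) = 10^5.749 = 560700

Star 1 is more luminous, by a factor of 561000.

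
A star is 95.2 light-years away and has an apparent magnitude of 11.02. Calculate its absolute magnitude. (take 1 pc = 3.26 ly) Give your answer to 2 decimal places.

M ≈ 8.69

d = 95.2 ly / 3.26 = 29.20 pc
5 log₁₀(d/10 pc) = 5 log₁₀(29.20) − 5 = 2.327
M = m − 5 log₁₀(d/10) = 11.02 − 2.327 = 8.693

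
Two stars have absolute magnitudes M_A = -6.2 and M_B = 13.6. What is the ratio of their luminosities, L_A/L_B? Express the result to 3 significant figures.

L_A/L_B ≈ 8.32×10^7

ΔM = M_A − M_B = -19.8
L_A/L_B = 10^(−0.4 ΔM) = 10^7.920 = 8.318×10^7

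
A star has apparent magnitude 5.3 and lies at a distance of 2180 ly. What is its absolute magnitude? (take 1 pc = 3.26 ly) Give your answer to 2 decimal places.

M ≈ -3.83

d = 2180 ly / 3.26 = 668.7 pc
5 log₁₀(d/10 pc) = 5 log₁₀(668.7) − 5 = 9.126
M = m − 5 log₁₀(d/10) = 5.3 − 9.126 = -3.826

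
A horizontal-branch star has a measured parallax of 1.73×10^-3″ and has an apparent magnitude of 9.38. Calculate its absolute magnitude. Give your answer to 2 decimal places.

M ≈ 0.57

d = 1/p = 1/1.73×10^-3″ = 578.0 pc
5 log₁₀(d/10 pc) = 5 log₁₀(578.0) − 5 = 8.810
M = m − 5 log₁₀(d/10) = 9.38 − 8.810 = 0.570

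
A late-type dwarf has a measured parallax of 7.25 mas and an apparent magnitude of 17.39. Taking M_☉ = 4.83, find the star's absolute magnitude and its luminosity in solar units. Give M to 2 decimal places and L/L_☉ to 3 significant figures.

d = 1/p = 1000/7.25 mas = 137.9 pc
M = m − 5 log₁₀ d + 5 = 17.39 − 5·2.1397 + 5 = 11.692
M − M_☉ = 11.692 − 4.83 = 6.862
L/L_☉ = 10^(−0.4 × 6.862) = 1.800×10^-3

M ≈ 11.69; L/L_☉ ≈ 1.80×10^-3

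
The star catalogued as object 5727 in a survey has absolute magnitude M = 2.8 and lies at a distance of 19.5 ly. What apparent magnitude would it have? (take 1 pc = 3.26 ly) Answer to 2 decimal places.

d = 19.5 ly / 3.26 = 5.982 pc
m = M + 5 log₁₀ d − 5 = 2.8 + 5·0.7768 − 5 = 1.684

m ≈ 1.68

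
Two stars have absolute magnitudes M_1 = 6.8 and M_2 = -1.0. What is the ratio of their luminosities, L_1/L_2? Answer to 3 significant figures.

ΔM = M_1 − M_2 = 7.8
L_1/L_2 = 10^(−0.4 ΔM) = 10^-3.120 = 7.586×10^-4

L_1/L_2 ≈ 7.59×10^-4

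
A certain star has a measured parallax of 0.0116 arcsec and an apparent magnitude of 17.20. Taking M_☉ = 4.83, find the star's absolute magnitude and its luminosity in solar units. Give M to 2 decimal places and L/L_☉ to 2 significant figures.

d = 1/p = 1/0.0116″ = 86.21 pc
M = m − 5 log₁₀ d + 5 = 17.20 − 5·1.9355 + 5 = 12.522
M − M_☉ = 12.522 − 4.83 = 7.692
L/L_☉ = 10^(−0.4 × 7.692) = 8.377×10^-4

M ≈ 12.52; L/L_☉ ≈ 8.4×10^-4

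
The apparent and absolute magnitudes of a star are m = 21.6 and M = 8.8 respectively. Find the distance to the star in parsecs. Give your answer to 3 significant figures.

Distance modulus: m − M = 21.6 − (8.8) = 12.800
m − M = 5 log₁₀ d − 5
log₁₀ d = (m − M)/5 + 1 = 3.5600
d = 10^3.5600 = 3631 pc

d ≈ 3630 pc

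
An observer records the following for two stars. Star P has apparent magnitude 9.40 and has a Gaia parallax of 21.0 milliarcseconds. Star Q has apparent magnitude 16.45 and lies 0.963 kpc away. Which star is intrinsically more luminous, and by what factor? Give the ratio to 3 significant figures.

Star P: p = 21.0 mas = 0.0210″ → d = 1/p = 47.62 pc
Star P: M = m − 5 log₁₀ d + 5 = 9.40 − 5·1.6778 + 5 = 6.011
Star Q: d = 0.963 kpc = 963.0 pc
Star Q: M = m − 5 log₁₀ d + 5 = 16.45 − 5·2.9836 + 5 = 6.532
ΔM = M_P − M_Q = 6.011 − (6.532) = -0.521; smaller M is more luminous → Star P.
L ratio = 10^(0.4 |ΔM|) = 10^0.208 = 1.616

Star P is more luminous, by a factor of 1.62.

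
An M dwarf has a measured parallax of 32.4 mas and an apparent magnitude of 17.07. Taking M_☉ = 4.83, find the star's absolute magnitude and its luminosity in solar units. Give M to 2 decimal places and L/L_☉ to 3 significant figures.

M ≈ 14.62; L/L_☉ ≈ 1.21×10^-4

d = 1/p = 1000/32.4 mas = 30.86 pc
M = m − 5 log₁₀ d + 5 = 17.07 − 5·1.4895 + 5 = 14.623
M − M_☉ = 14.623 − 4.83 = 9.793
L/L_☉ = 10^(−0.4 × 9.793) = 1.210×10^-4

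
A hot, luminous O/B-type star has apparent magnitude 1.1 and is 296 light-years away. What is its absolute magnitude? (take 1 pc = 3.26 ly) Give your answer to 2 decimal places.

d = 296 ly / 3.26 = 90.80 pc
5 log₁₀(d/10 pc) = 5 log₁₀(90.80) − 5 = 4.790
M = m − 5 log₁₀(d/10) = 1.1 − 4.790 = -3.690

M ≈ -3.69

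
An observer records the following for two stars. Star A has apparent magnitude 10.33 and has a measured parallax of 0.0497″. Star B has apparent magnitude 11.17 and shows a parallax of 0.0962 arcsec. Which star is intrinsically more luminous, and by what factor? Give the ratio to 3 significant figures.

Star A is more luminous, by a factor of 8.12.

Star A: d = 1/p = 1/0.0497″ = 20.12 pc
Star A: M = m − 5 log₁₀ d + 5 = 10.33 − 5·1.3036 + 5 = 8.812
Star B: d = 1/p = 1/0.0962″ = 10.40 pc
Star B: M = m − 5 log₁₀ d + 5 = 11.17 − 5·1.0168 + 5 = 11.086
ΔM = M_A − M_B = 8.812 − (11.086) = -2.274; smaller M is more luminous → Star A.
L ratio = 10^(0.4 |ΔM|) = 10^0.910 = 8.122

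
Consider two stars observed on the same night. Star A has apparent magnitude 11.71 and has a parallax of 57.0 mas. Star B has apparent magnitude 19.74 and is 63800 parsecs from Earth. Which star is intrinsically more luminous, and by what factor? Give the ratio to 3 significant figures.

Star B is more luminous, by a factor of 8120.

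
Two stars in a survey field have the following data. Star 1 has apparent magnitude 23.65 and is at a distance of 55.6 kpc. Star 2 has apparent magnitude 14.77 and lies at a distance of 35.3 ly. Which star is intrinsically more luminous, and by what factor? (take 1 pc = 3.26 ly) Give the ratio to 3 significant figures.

Star 1 is more luminous, by a factor of 7400.

Star 1: d = 55.6 kpc = 55600 pc
Star 1: M = m − 5 log₁₀ d + 5 = 23.65 − 5·4.7451 + 5 = 4.925
Star 2: d = 35.3 ly / 3.26 = 10.83 pc
Star 2: M = m − 5 log₁₀ d + 5 = 14.77 − 5·1.0346 + 5 = 14.597
ΔM = M_1 − M_2 = 4.925 − (14.597) = -9.673; smaller M is more luminous → Star 1.
L ratio = 10^(0.4 |ΔM|) = 10^3.869 = 7397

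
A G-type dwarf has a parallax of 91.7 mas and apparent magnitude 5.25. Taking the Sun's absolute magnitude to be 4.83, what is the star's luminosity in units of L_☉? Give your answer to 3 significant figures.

d = 1/p = 1000/91.7 mas = 10.91 pc
M = m − 5 log₁₀ d + 5 = 5.25 − 5·1.0376 + 5 = 5.062
M − M_☉ = 5.062 − 4.83 = 0.232
L/L_☉ = 10^(−0.4 × 0.232) = 0.8077

L/L_☉ ≈ 0.808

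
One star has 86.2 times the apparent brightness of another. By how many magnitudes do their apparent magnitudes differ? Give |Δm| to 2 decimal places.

Pogson: Δm = −2.5 log₁₀(ratio) = −2.5 log₁₀(86.2) = −2.5 × 1.9355 = -4.839

|Δm| ≈ 4.84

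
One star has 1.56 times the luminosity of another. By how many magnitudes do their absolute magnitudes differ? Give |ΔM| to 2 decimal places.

Pogson: ΔM = −2.5 log₁₀(ratio) = −2.5 log₁₀(1.56) = −2.5 × 0.1931 = -0.483

|ΔM| ≈ 0.48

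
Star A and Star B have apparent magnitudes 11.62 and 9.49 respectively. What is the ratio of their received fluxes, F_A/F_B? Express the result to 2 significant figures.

F_A/F_B ≈ 0.14

Δm = 11.62 − (9.49) = 2.13
Flux ratio = 10^(−0.4 Δm) = 10^(−0.4 × 2.13) = 10^-0.852 = 0.1406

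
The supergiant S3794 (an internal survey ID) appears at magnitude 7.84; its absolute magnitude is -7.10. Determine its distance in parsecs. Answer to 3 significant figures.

Distance modulus: m − M = 7.84 − (-7.10) = 14.940
m − M = 5 log₁₀ d − 5
log₁₀ d = (m − M)/5 + 1 = 3.9880
d = 10^3.9880 = 9727 pc

d ≈ 9730 pc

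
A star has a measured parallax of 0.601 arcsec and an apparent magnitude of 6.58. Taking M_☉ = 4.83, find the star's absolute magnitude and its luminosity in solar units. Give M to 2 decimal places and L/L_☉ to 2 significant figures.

M ≈ 10.47; L/L_☉ ≈ 5.5×10^-3

d = 1/p = 1/0.601″ = 1.664 pc
M = m − 5 log₁₀ d + 5 = 6.58 − 5·0.2211 + 5 = 10.474
M − M_☉ = 10.474 − 4.83 = 5.644
L/L_☉ = 10^(−0.4 × 5.644) = 5.524×10^-3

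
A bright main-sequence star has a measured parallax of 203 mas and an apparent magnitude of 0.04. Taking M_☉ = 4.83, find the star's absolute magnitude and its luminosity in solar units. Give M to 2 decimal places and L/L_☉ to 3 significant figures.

d = 1/p = 1000/203 mas = 4.926 pc
M = m − 5 log₁₀ d + 5 = 0.04 − 5·0.6925 + 5 = 1.577
M − M_☉ = 1.577 − 4.83 = -3.253
L/L_☉ = 10^(−0.4 × -3.253) = 20.00

M ≈ 1.58; L/L_☉ ≈ 20.0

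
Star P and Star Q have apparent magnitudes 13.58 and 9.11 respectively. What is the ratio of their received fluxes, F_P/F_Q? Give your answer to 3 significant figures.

F_P/F_Q ≈ 0.0163

Δm = 13.58 − (9.11) = 4.47
Flux ratio = 10^(−0.4 Δm) = 10^(−0.4 × 4.47) = 10^-1.788 = 0.01629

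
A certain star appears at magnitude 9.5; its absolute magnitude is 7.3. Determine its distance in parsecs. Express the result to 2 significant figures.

d ≈ 28 pc

Distance modulus: m − M = 9.5 − (7.3) = 2.200
m − M = 5 log₁₀ d − 5
log₁₀ d = (m − M)/5 + 1 = 1.4400
d = 10^1.4400 = 27.54 pc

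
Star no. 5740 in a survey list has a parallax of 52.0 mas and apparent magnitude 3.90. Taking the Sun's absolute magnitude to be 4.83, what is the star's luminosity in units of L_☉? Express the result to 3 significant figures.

d = 1/p = 1000/52.0 mas = 19.23 pc
M = m − 5 log₁₀ d + 5 = 3.90 − 5·1.2840 + 5 = 2.480
M − M_☉ = 2.480 − 4.83 = -2.350
L/L_☉ = 10^(−0.4 × -2.350) = 8.710

L/L_☉ ≈ 8.71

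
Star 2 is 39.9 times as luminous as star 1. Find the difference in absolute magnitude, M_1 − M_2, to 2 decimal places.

Pogson: ΔM = −2.5 log₁₀(ratio) = −2.5 log₁₀(39.9) = −2.5 × 1.6010 = -4.002
Star 2 is brighter so has the smaller magnitude: M_1 − M_2 is positive.

M_1 − M_2 ≈ 4.00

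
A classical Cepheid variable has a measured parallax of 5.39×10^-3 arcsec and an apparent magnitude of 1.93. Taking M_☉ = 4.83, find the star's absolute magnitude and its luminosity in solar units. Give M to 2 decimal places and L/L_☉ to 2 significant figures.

d = 1/p = 1/5.39×10^-3″ = 185.5 pc
M = m − 5 log₁₀ d + 5 = 1.93 − 5·2.2684 + 5 = -4.412
M − M_☉ = -4.412 − 4.83 = -9.242
L/L_☉ = 10^(−0.4 × -9.242) = 4975

M ≈ -4.41; L/L_☉ ≈ 5000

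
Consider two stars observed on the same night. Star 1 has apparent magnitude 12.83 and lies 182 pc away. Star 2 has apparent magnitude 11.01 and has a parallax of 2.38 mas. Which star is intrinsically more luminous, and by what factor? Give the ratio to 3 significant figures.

Star 1: M = m − 5 log₁₀ d + 5 = 12.83 − 5·2.2601 + 5 = 6.530
Star 2: p = 2.38 mas = 2.38×10^-3″ → d = 1/p = 420.2 pc
Star 2: M = m − 5 log₁₀ d + 5 = 11.01 − 5·2.6234 + 5 = 2.893
ΔM = M_1 − M_2 = 6.530 − (2.893) = 3.637; smaller M is more luminous → Star 2.
L ratio = 10^(0.4 |ΔM|) = 10^1.455 = 28.49

Star 2 is more luminous, by a factor of 28.5.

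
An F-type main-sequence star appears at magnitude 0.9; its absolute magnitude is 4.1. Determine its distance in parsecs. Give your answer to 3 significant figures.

d ≈ 2.29 pc

μ = m − M = -3.200
m − M = 5 log₁₀ d − 5
log₁₀ d = (m − M)/5 + 1 = 0.3600
d = 10^0.3600 = 2.291 pc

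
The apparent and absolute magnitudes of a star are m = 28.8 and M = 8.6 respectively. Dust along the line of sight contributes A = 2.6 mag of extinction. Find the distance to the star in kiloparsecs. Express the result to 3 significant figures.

d ≈ 33.1 kpc

m − M = 5 log₁₀(d/10 pc) + A  ⇒  28.8 − (8.6) − 2.6 = 5 log₁₀(d/10)
17.600 = 5 log₁₀(d/10)
log₁₀ d = (m − M − A)/5 + 1 = 4.5200
d = 10^4.5200 = 33110 pc
= 33.11 kpc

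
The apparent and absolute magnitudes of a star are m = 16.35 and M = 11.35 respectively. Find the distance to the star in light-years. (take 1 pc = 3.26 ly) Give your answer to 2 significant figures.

d ≈ 330 ly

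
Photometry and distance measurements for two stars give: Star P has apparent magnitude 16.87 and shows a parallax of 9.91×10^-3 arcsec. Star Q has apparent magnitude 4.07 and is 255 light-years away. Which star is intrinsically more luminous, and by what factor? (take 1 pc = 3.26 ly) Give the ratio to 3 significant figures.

Star Q is more luminous, by a factor of 79200.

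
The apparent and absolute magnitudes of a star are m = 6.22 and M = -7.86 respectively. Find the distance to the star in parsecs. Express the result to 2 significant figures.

Distance modulus: m − M = 6.22 − (-7.86) = 14.080
m − M = 5 log₁₀ d − 5
log₁₀ d = (m − M)/5 + 1 = 3.8160
d = 10^3.8160 = 6546 pc

d ≈ 6500 pc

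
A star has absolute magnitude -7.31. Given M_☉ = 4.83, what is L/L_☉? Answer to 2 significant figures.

M − M_☉ = -7.31 − 4.83 = -12.140
L/L_☉ = 10^(−0.4 (M − M_☉)) = 10^4.856 = 71780

L/L_☉ ≈ 72000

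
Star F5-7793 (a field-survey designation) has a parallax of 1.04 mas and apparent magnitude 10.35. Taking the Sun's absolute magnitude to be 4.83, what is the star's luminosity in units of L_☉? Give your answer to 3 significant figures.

d = 1/p = 1000/1.04 mas = 961.5 pc
M = m − 5 log₁₀ d + 5 = 10.35 − 5·2.9830 + 5 = 0.435
M − M_☉ = 0.435 − 4.83 = -4.395
L/L_☉ = 10^(−0.4 × -4.395) = 57.27

L/L_☉ ≈ 57.3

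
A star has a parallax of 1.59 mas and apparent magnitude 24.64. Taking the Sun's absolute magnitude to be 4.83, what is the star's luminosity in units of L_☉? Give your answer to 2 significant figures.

L/L_☉ ≈ 4.7×10^-5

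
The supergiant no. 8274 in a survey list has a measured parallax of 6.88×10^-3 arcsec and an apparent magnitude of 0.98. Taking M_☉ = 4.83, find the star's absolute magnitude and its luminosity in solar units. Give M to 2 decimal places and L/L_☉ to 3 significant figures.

M ≈ -4.83; L/L_☉ ≈ 7330

d = 1/p = 1/6.88×10^-3″ = 145.3 pc
M = m − 5 log₁₀ d + 5 = 0.98 − 5·2.1624 + 5 = -4.832
M − M_☉ = -4.832 − 4.83 = -9.662
L/L_☉ = 10^(−0.4 × -9.662) = 7325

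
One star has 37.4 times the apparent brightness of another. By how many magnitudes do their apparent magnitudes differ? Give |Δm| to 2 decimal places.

|Δm| ≈ 3.93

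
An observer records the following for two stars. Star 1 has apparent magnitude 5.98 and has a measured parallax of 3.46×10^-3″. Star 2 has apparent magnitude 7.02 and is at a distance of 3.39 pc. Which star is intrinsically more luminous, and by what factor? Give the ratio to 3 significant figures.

Star 1 is more luminous, by a factor of 18900.

Star 1: d = 1/p = 1/3.46×10^-3″ = 289.0 pc
Star 1: M = m − 5 log₁₀ d + 5 = 5.98 − 5·2.4609 + 5 = -1.325
Star 2: M = m − 5 log₁₀ d + 5 = 7.02 − 5·0.5302 + 5 = 9.369
ΔM = M_1 − M_2 = -1.325 − (9.369) = -10.694; smaller M is more luminous → Star 1.
L ratio = 10^(0.4 |ΔM|) = 10^4.277 = 18940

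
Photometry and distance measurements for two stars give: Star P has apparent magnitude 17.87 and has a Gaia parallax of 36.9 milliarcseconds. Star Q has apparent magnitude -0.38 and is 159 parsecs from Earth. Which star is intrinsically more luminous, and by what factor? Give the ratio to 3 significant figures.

Star Q is more luminous, by a factor of 6.87×10^8.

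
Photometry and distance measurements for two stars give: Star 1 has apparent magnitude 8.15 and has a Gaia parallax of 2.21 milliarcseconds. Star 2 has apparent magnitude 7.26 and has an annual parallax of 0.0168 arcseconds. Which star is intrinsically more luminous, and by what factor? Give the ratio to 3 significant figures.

Star 1: p = 2.21 mas = 2.21×10^-3″ → d = 1/p = 452.5 pc
Star 1: M = m − 5 log₁₀ d + 5 = 8.15 − 5·2.6556 + 5 = -0.128
Star 2: d = 1/p = 1/0.0168″ = 59.52 pc
Star 2: M = m − 5 log₁₀ d + 5 = 7.26 − 5·1.7747 + 5 = 3.387
ΔM = M_1 − M_2 = -0.128 − (3.387) = -3.515; smaller M is more luminous → Star 1.
L ratio = 10^(0.4 |ΔM|) = 10^1.406 = 25.46

Star 1 is more luminous, by a factor of 25.5.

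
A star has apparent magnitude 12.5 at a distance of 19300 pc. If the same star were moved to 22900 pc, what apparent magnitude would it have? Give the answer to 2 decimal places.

m ≈ 12.87

Flux ∝ 1/d², so Δm = 5 log₁₀(d₂/d₁) = 5 log₁₀(22900/19300) = 0.371
m₂ = m₁ + Δm = 12.5 + (0.371) = 12.871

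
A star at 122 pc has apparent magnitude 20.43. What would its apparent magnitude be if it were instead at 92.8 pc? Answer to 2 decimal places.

m ≈ 19.84

Flux ∝ 1/d², so Δm = 5 log₁₀(d₂/d₁) = 5 log₁₀(92.8/122) = -0.594
m₂ = m₁ + Δm = 20.43 + (-0.594) = 19.836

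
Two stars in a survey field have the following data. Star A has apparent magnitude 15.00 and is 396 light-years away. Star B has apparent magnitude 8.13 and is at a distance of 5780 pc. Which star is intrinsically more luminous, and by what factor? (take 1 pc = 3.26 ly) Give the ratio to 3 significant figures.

Star B is more luminous, by a factor of 1.27×10^6.

Star A: d = 396 ly / 3.26 = 121.5 pc
Star A: M = m − 5 log₁₀ d + 5 = 15.00 − 5·2.0845 + 5 = 9.578
Star B: M = m − 5 log₁₀ d + 5 = 8.13 − 5·3.7619 + 5 = -5.680
ΔM = M_A − M_B = 9.578 − (-5.680) = 15.257; smaller M is more luminous → Star B.
L ratio = 10^(0.4 |ΔM|) = 10^6.103 = 1.267×10^6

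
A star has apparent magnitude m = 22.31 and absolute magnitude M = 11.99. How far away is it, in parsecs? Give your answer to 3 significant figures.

μ = m − M = 10.320
m − M = 5 log₁₀ d − 5
log₁₀ d = (m − M)/5 + 1 = 3.0640
d = 10^3.0640 = 1159 pc

d ≈ 1160 pc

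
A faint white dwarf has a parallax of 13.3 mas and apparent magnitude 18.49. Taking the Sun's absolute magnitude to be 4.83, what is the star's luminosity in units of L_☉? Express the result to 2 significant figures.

d = 1/p = 1000/13.3 mas = 75.19 pc
M = m − 5 log₁₀ d + 5 = 18.49 − 5·1.8761 + 5 = 14.109
M − M_☉ = 14.109 − 4.83 = 9.279
L/L_☉ = 10^(−0.4 × 9.279) = 1.942×10^-4

L/L_☉ ≈ 1.9×10^-4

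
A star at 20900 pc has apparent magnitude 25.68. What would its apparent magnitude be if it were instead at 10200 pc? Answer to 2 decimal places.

m ≈ 24.12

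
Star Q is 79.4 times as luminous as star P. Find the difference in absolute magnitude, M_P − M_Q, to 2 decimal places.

M_P − M_Q ≈ 4.75

Pogson: ΔM = −2.5 log₁₀(ratio) = −2.5 log₁₀(79.4) = −2.5 × 1.8998 = -4.750
Star Q is brighter so has the smaller magnitude: M_P − M_Q is positive.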